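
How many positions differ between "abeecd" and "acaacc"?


Comparing "abeecd" and "acaacc" position by position:
  Position 0: 'a' vs 'a' => same
  Position 1: 'b' vs 'c' => DIFFER
  Position 2: 'e' vs 'a' => DIFFER
  Position 3: 'e' vs 'a' => DIFFER
  Position 4: 'c' vs 'c' => same
  Position 5: 'd' vs 'c' => DIFFER
Positions that differ: 4

4


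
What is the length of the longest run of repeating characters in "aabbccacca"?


Input: "aabbccacca"
Scanning for longest run:
  Position 1 ('a'): continues run of 'a', length=2
  Position 2 ('b'): new char, reset run to 1
  Position 3 ('b'): continues run of 'b', length=2
  Position 4 ('c'): new char, reset run to 1
  Position 5 ('c'): continues run of 'c', length=2
  Position 6 ('a'): new char, reset run to 1
  Position 7 ('c'): new char, reset run to 1
  Position 8 ('c'): continues run of 'c', length=2
  Position 9 ('a'): new char, reset run to 1
Longest run: 'a' with length 2

2


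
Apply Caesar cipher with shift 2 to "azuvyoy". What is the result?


Caesar cipher: shift "azuvyoy" by 2
  'a' (pos 0) + 2 = pos 2 = 'c'
  'z' (pos 25) + 2 = pos 1 = 'b'
  'u' (pos 20) + 2 = pos 22 = 'w'
  'v' (pos 21) + 2 = pos 23 = 'x'
  'y' (pos 24) + 2 = pos 0 = 'a'
  'o' (pos 14) + 2 = pos 16 = 'q'
  'y' (pos 24) + 2 = pos 0 = 'a'
Result: cbwxaqa

cbwxaqa


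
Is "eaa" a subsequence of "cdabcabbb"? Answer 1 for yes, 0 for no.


Check if "eaa" is a subsequence of "cdabcabbb"
Greedy scan:
  Position 0 ('c'): no match needed
  Position 1 ('d'): no match needed
  Position 2 ('a'): no match needed
  Position 3 ('b'): no match needed
  Position 4 ('c'): no match needed
  Position 5 ('a'): no match needed
  Position 6 ('b'): no match needed
  Position 7 ('b'): no match needed
  Position 8 ('b'): no match needed
Only matched 0/3 characters => not a subsequence

0


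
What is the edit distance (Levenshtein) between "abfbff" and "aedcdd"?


Computing edit distance: "abfbff" -> "aedcdd"
DP table:
           a    e    d    c    d    d
      0    1    2    3    4    5    6
  a   1    0    1    2    3    4    5
  b   2    1    1    2    3    4    5
  f   3    2    2    2    3    4    5
  b   4    3    3    3    3    4    5
  f   5    4    4    4    4    4    5
  f   6    5    5    5    5    5    5
Edit distance = dp[6][6] = 5

5


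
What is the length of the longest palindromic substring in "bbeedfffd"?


Input: "bbeedfffd"
Checking substrings for palindromes:
  [4:9] "dfffd" (len 5) => palindrome
  [5:8] "fff" (len 3) => palindrome
  [0:2] "bb" (len 2) => palindrome
  [2:4] "ee" (len 2) => palindrome
  [5:7] "ff" (len 2) => palindrome
  [6:8] "ff" (len 2) => palindrome
Longest palindromic substring: "dfffd" with length 5

5


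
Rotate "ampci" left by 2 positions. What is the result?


Input: "ampci", rotate left by 2
First 2 characters: "am"
Remaining characters: "pci"
Concatenate remaining + first: "pci" + "am" = "pciam"

pciam


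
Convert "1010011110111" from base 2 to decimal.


Input: "1010011110111" in base 2
Positional expansion:
  Digit '1' (value 1) x 2^12 = 4096
  Digit '0' (value 0) x 2^11 = 0
  Digit '1' (value 1) x 2^10 = 1024
  Digit '0' (value 0) x 2^9 = 0
  Digit '0' (value 0) x 2^8 = 0
  Digit '1' (value 1) x 2^7 = 128
  Digit '1' (value 1) x 2^6 = 64
  Digit '1' (value 1) x 2^5 = 32
  Digit '1' (value 1) x 2^4 = 16
  Digit '0' (value 0) x 2^3 = 0
  Digit '1' (value 1) x 2^2 = 4
  Digit '1' (value 1) x 2^1 = 2
  Digit '1' (value 1) x 2^0 = 1
Sum = 5367

5367


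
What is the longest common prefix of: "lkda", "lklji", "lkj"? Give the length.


Words: lkda, lklji, lkj
  Position 0: all 'l' => match
  Position 1: all 'k' => match
  Position 2: ('d', 'l', 'j') => mismatch, stop
LCP = "lk" (length 2)

2


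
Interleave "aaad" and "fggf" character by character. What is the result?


Interleaving "aaad" and "fggf":
  Position 0: 'a' from first, 'f' from second => "af"
  Position 1: 'a' from first, 'g' from second => "ag"
  Position 2: 'a' from first, 'g' from second => "ag"
  Position 3: 'd' from first, 'f' from second => "df"
Result: afagagdf

afagagdf


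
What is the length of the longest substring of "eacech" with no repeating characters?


Input: "eacech"
Sliding window (track last position of each char):
  Position 0 ('e'): window [0,0] length 1 -- new best
  Position 1 ('a'): window [0,1] length 2 -- new best
  Position 2 ('c'): window [0,2] length 3 -- new best
  Position 3 ('e'): repeat (last at 0), move window start to 1
  Position 3 ('e'): window [1,3] length 3
  Position 4 ('c'): repeat (last at 2), move window start to 3
  Position 4 ('c'): window [3,4] length 2
  Position 5 ('h'): window [3,5] length 3
Longest substring with no repeats: "eac" with length 3

3


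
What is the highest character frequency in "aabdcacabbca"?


Input: aabdcacabbca
Character counts:
  'a': 5
  'b': 3
  'c': 3
  'd': 1
Maximum frequency: 5

5


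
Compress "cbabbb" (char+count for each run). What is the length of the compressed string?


Input: cbabbb
Runs:
  'c' x 1 => "c1"
  'b' x 1 => "b1"
  'a' x 1 => "a1"
  'b' x 3 => "b3"
Compressed: "c1b1a1b3"
Compressed length: 8

8


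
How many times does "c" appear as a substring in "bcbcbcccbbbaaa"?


Searching for "c" in "bcbcbcccbbbaaa"
Scanning each position:
  Position 0: "b" => no
  Position 1: "c" => MATCH
  Position 2: "b" => no
  Position 3: "c" => MATCH
  Position 4: "b" => no
  Position 5: "c" => MATCH
  Position 6: "c" => MATCH
  Position 7: "c" => MATCH
  Position 8: "b" => no
  Position 9: "b" => no
  Position 10: "b" => no
  Position 11: "a" => no
  Position 12: "a" => no
  Position 13: "a" => no
Total occurrences: 5

5


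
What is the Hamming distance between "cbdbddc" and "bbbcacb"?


Comparing "cbdbddc" and "bbbcacb" position by position:
  Position 0: 'c' vs 'b' => differ
  Position 1: 'b' vs 'b' => same
  Position 2: 'd' vs 'b' => differ
  Position 3: 'b' vs 'c' => differ
  Position 4: 'd' vs 'a' => differ
  Position 5: 'd' vs 'c' => differ
  Position 6: 'c' vs 'b' => differ
Total differences (Hamming distance): 6

6


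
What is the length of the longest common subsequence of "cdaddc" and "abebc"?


LCS of "cdaddc" and "abebc"
DP table:
           a    b    e    b    c
      0    0    0    0    0    0
  c   0    0    0    0    0    1
  d   0    0    0    0    0    1
  a   0    1    1    1    1    1
  d   0    1    1    1    1    1
  d   0    1    1    1    1    1
  c   0    1    1    1    1    2
LCS length = dp[6][5] = 2

2


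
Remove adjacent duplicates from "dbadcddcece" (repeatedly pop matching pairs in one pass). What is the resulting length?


Input: dbadcddcece
Stack-based adjacent duplicate removal:
  Read 'd': push. Stack: d
  Read 'b': push. Stack: db
  Read 'a': push. Stack: dba
  Read 'd': push. Stack: dbad
  Read 'c': push. Stack: dbadc
  Read 'd': push. Stack: dbadcd
  Read 'd': matches stack top 'd' => pop. Stack: dbadc
  Read 'c': matches stack top 'c' => pop. Stack: dbad
  Read 'e': push. Stack: dbade
  Read 'c': push. Stack: dbadec
  Read 'e': push. Stack: dbadece
Final stack: "dbadece" (length 7)

7


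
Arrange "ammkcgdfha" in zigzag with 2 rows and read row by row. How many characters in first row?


Zigzag "ammkcgdfha" into 2 rows:
Placing characters:
  'a' => row 0
  'm' => row 1
  'm' => row 0
  'k' => row 1
  'c' => row 0
  'g' => row 1
  'd' => row 0
  'f' => row 1
  'h' => row 0
  'a' => row 1
Rows:
  Row 0: "amcdh"
  Row 1: "mkgfa"
First row length: 5

5


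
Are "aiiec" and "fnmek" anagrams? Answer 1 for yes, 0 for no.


Strings: "aiiec", "fnmek"
Sorted first:  aceii
Sorted second: efkmn
Differ at position 0: 'a' vs 'e' => not anagrams

0


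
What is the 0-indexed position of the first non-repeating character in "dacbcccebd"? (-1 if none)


Input: dacbcccebd
Character frequencies:
  'a': 1
  'b': 2
  'c': 4
  'd': 2
  'e': 1
Scanning left to right for freq == 1:
  Position 0 ('d'): freq=2, skip
  Position 1 ('a'): unique! => answer = 1

1


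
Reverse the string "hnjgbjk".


Input: hnjgbjk
Reading characters right to left:
  Position 6: 'k'
  Position 5: 'j'
  Position 4: 'b'
  Position 3: 'g'
  Position 2: 'j'
  Position 1: 'n'
  Position 0: 'h'
Reversed: kjbgjnh

kjbgjnh


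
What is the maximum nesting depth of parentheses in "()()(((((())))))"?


Input: "()()(((((())))))"
Tracking depth:
  Position 0 '(': depth becomes 1
  Position 1 ')': depth becomes 0
  Position 2 '(': depth becomes 1
  Position 3 ')': depth becomes 0
  Position 4 '(': depth becomes 1
  Position 5 '(': depth becomes 2
  Position 6 '(': depth becomes 3
  Position 7 '(': depth becomes 4
  Position 8 '(': depth becomes 5
  Position 9 '(': depth becomes 6
  Position 10 ')': depth becomes 5
  Position 11 ')': depth becomes 4
  Position 12 ')': depth becomes 3
  Position 13 ')': depth becomes 2
  Position 14 ')': depth becomes 1
  Position 15 ')': depth becomes 0
Maximum depth reached: 6

6


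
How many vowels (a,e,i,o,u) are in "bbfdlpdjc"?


Input: bbfdlpdjc
Checking each character:
  'b' at position 0: consonant
  'b' at position 1: consonant
  'f' at position 2: consonant
  'd' at position 3: consonant
  'l' at position 4: consonant
  'p' at position 5: consonant
  'd' at position 6: consonant
  'j' at position 7: consonant
  'c' at position 8: consonant
Total vowels: 0

0


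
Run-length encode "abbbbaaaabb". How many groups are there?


Input: abbbbaaaabb
Scanning for consecutive runs:
  Group 1: 'a' x 1 (positions 0-0)
  Group 2: 'b' x 4 (positions 1-4)
  Group 3: 'a' x 4 (positions 5-8)
  Group 4: 'b' x 2 (positions 9-10)
Total groups: 4

4


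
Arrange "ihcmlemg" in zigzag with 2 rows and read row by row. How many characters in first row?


Zigzag "ihcmlemg" into 2 rows:
Placing characters:
  'i' => row 0
  'h' => row 1
  'c' => row 0
  'm' => row 1
  'l' => row 0
  'e' => row 1
  'm' => row 0
  'g' => row 1
Rows:
  Row 0: "iclm"
  Row 1: "hmeg"
First row length: 4

4


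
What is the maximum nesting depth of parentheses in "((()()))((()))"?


Input: "((()()))((()))"
Tracking depth:
  Position 0 '(': depth becomes 1
  Position 1 '(': depth becomes 2
  Position 2 '(': depth becomes 3
  Position 3 ')': depth becomes 2
  Position 4 '(': depth becomes 3
  Position 5 ')': depth becomes 2
  Position 6 ')': depth becomes 1
  Position 7 ')': depth becomes 0
  Position 8 '(': depth becomes 1
  Position 9 '(': depth becomes 2
  Position 10 '(': depth becomes 3
  Position 11 ')': depth becomes 2
  Position 12 ')': depth becomes 1
  Position 13 ')': depth becomes 0
Maximum depth reached: 3

3


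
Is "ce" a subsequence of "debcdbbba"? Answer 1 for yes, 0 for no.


Check if "ce" is a subsequence of "debcdbbba"
Greedy scan:
  Position 0 ('d'): no match needed
  Position 1 ('e'): no match needed
  Position 2 ('b'): no match needed
  Position 3 ('c'): matches sub[0] = 'c'
  Position 4 ('d'): no match needed
  Position 5 ('b'): no match needed
  Position 6 ('b'): no match needed
  Position 7 ('b'): no match needed
  Position 8 ('a'): no match needed
Only matched 1/2 characters => not a subsequence

0


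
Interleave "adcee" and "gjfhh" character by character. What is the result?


Interleaving "adcee" and "gjfhh":
  Position 0: 'a' from first, 'g' from second => "ag"
  Position 1: 'd' from first, 'j' from second => "dj"
  Position 2: 'c' from first, 'f' from second => "cf"
  Position 3: 'e' from first, 'h' from second => "eh"
  Position 4: 'e' from first, 'h' from second => "eh"
Result: agdjcfeheh

agdjcfeheh


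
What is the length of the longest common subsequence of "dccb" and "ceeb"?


LCS of "dccb" and "ceeb"
DP table:
           c    e    e    b
      0    0    0    0    0
  d   0    0    0    0    0
  c   0    1    1    1    1
  c   0    1    1    1    1
  b   0    1    1    1    2
LCS length = dp[4][4] = 2

2


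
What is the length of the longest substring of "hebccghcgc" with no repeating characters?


Input: "hebccghcgc"
Sliding window (track last position of each char):
  Position 0 ('h'): window [0,0] length 1 -- new best
  Position 1 ('e'): window [0,1] length 2 -- new best
  Position 2 ('b'): window [0,2] length 3 -- new best
  Position 3 ('c'): window [0,3] length 4 -- new best
  Position 4 ('c'): repeat (last at 3), move window start to 4
  Position 4 ('c'): window [4,4] length 1
  Position 5 ('g'): window [4,5] length 2
  Position 6 ('h'): window [4,6] length 3
  Position 7 ('c'): repeat (last at 4), move window start to 5
  Position 7 ('c'): window [5,7] length 3
  Position 8 ('g'): repeat (last at 5), move window start to 6
  Position 8 ('g'): window [6,8] length 3
  Position 9 ('c'): repeat (last at 7), move window start to 8
  Position 9 ('c'): window [8,9] length 2
Longest substring with no repeats: "hebc" with length 4

4


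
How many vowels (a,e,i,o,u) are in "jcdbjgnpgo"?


Input: jcdbjgnpgo
Checking each character:
  'j' at position 0: consonant
  'c' at position 1: consonant
  'd' at position 2: consonant
  'b' at position 3: consonant
  'j' at position 4: consonant
  'g' at position 5: consonant
  'n' at position 6: consonant
  'p' at position 7: consonant
  'g' at position 8: consonant
  'o' at position 9: vowel (running total: 1)
Total vowels: 1

1


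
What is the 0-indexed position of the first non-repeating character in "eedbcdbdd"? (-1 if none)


Input: eedbcdbdd
Character frequencies:
  'b': 2
  'c': 1
  'd': 4
  'e': 2
Scanning left to right for freq == 1:
  Position 0 ('e'): freq=2, skip
  Position 1 ('e'): freq=2, skip
  Position 2 ('d'): freq=4, skip
  Position 3 ('b'): freq=2, skip
  Position 4 ('c'): unique! => answer = 4

4


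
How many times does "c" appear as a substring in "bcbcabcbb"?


Searching for "c" in "bcbcabcbb"
Scanning each position:
  Position 0: "b" => no
  Position 1: "c" => MATCH
  Position 2: "b" => no
  Position 3: "c" => MATCH
  Position 4: "a" => no
  Position 5: "b" => no
  Position 6: "c" => MATCH
  Position 7: "b" => no
  Position 8: "b" => no
Total occurrences: 3

3


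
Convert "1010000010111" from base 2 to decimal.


Input: "1010000010111" in base 2
Positional expansion:
  Digit '1' (value 1) x 2^12 = 4096
  Digit '0' (value 0) x 2^11 = 0
  Digit '1' (value 1) x 2^10 = 1024
  Digit '0' (value 0) x 2^9 = 0
  Digit '0' (value 0) x 2^8 = 0
  Digit '0' (value 0) x 2^7 = 0
  Digit '0' (value 0) x 2^6 = 0
  Digit '0' (value 0) x 2^5 = 0
  Digit '1' (value 1) x 2^4 = 16
  Digit '0' (value 0) x 2^3 = 0
  Digit '1' (value 1) x 2^2 = 4
  Digit '1' (value 1) x 2^1 = 2
  Digit '1' (value 1) x 2^0 = 1
Sum = 5143

5143


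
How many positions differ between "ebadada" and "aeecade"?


Comparing "ebadada" and "aeecade" position by position:
  Position 0: 'e' vs 'a' => DIFFER
  Position 1: 'b' vs 'e' => DIFFER
  Position 2: 'a' vs 'e' => DIFFER
  Position 3: 'd' vs 'c' => DIFFER
  Position 4: 'a' vs 'a' => same
  Position 5: 'd' vs 'd' => same
  Position 6: 'a' vs 'e' => DIFFER
Positions that differ: 5

5


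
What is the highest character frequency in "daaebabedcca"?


Input: daaebabedcca
Character counts:
  'a': 4
  'b': 2
  'c': 2
  'd': 2
  'e': 2
Maximum frequency: 4

4


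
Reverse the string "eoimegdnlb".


Input: eoimegdnlb
Reading characters right to left:
  Position 9: 'b'
  Position 8: 'l'
  Position 7: 'n'
  Position 6: 'd'
  Position 5: 'g'
  Position 4: 'e'
  Position 3: 'm'
  Position 2: 'i'
  Position 1: 'o'
  Position 0: 'e'
Reversed: blndgemioe

blndgemioe


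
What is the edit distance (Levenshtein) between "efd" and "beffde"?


Computing edit distance: "efd" -> "beffde"
DP table:
           b    e    f    f    d    e
      0    1    2    3    4    5    6
  e   1    1    1    2    3    4    5
  f   2    2    2    1    2    3    4
  d   3    3    3    2    2    2    3
Edit distance = dp[3][6] = 3

3


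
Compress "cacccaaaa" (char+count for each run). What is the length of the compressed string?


Input: cacccaaaa
Runs:
  'c' x 1 => "c1"
  'a' x 1 => "a1"
  'c' x 3 => "c3"
  'a' x 4 => "a4"
Compressed: "c1a1c3a4"
Compressed length: 8

8


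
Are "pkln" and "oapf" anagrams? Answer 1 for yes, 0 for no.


Strings: "pkln", "oapf"
Sorted first:  klnp
Sorted second: afop
Differ at position 0: 'k' vs 'a' => not anagrams

0


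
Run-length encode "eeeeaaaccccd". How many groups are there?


Input: eeeeaaaccccd
Scanning for consecutive runs:
  Group 1: 'e' x 4 (positions 0-3)
  Group 2: 'a' x 3 (positions 4-6)
  Group 3: 'c' x 4 (positions 7-10)
  Group 4: 'd' x 1 (positions 11-11)
Total groups: 4

4


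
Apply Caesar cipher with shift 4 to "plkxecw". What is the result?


Caesar cipher: shift "plkxecw" by 4
  'p' (pos 15) + 4 = pos 19 = 't'
  'l' (pos 11) + 4 = pos 15 = 'p'
  'k' (pos 10) + 4 = pos 14 = 'o'
  'x' (pos 23) + 4 = pos 1 = 'b'
  'e' (pos 4) + 4 = pos 8 = 'i'
  'c' (pos 2) + 4 = pos 6 = 'g'
  'w' (pos 22) + 4 = pos 0 = 'a'
Result: tpobiga

tpobiga


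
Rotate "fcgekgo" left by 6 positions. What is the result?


Input: "fcgekgo", rotate left by 6
First 6 characters: "fcgekg"
Remaining characters: "o"
Concatenate remaining + first: "o" + "fcgekg" = "ofcgekg"

ofcgekg


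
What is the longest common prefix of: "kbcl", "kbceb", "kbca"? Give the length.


Words: kbcl, kbceb, kbca
  Position 0: all 'k' => match
  Position 1: all 'b' => match
  Position 2: all 'c' => match
  Position 3: ('l', 'e', 'a') => mismatch, stop
LCP = "kbc" (length 3)

3


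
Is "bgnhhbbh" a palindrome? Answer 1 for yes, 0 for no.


Input: bgnhhbbh
Reversed: hbbhhngb
  Compare pos 0 ('b') with pos 7 ('h'): MISMATCH
  Compare pos 1 ('g') with pos 6 ('b'): MISMATCH
  Compare pos 2 ('n') with pos 5 ('b'): MISMATCH
  Compare pos 3 ('h') with pos 4 ('h'): match
Result: not a palindrome

0


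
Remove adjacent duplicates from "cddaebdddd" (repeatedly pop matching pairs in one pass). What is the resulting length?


Input: cddaebdddd
Stack-based adjacent duplicate removal:
  Read 'c': push. Stack: c
  Read 'd': push. Stack: cd
  Read 'd': matches stack top 'd' => pop. Stack: c
  Read 'a': push. Stack: ca
  Read 'e': push. Stack: cae
  Read 'b': push. Stack: caeb
  Read 'd': push. Stack: caebd
  Read 'd': matches stack top 'd' => pop. Stack: caeb
  Read 'd': push. Stack: caebd
  Read 'd': matches stack top 'd' => pop. Stack: caeb
Final stack: "caeb" (length 4)

4


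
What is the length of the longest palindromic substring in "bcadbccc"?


Input: "bcadbccc"
Checking substrings for palindromes:
  [5:8] "ccc" (len 3) => palindrome
  [5:7] "cc" (len 2) => palindrome
  [6:8] "cc" (len 2) => palindrome
Longest palindromic substring: "ccc" with length 3

3


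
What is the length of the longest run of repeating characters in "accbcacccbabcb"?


Input: "accbcacccbabcb"
Scanning for longest run:
  Position 1 ('c'): new char, reset run to 1
  Position 2 ('c'): continues run of 'c', length=2
  Position 3 ('b'): new char, reset run to 1
  Position 4 ('c'): new char, reset run to 1
  Position 5 ('a'): new char, reset run to 1
  Position 6 ('c'): new char, reset run to 1
  Position 7 ('c'): continues run of 'c', length=2
  Position 8 ('c'): continues run of 'c', length=3
  Position 9 ('b'): new char, reset run to 1
  Position 10 ('a'): new char, reset run to 1
  Position 11 ('b'): new char, reset run to 1
  Position 12 ('c'): new char, reset run to 1
  Position 13 ('b'): new char, reset run to 1
Longest run: 'c' with length 3

3


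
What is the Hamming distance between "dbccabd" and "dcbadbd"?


Comparing "dbccabd" and "dcbadbd" position by position:
  Position 0: 'd' vs 'd' => same
  Position 1: 'b' vs 'c' => differ
  Position 2: 'c' vs 'b' => differ
  Position 3: 'c' vs 'a' => differ
  Position 4: 'a' vs 'd' => differ
  Position 5: 'b' vs 'b' => same
  Position 6: 'd' vs 'd' => same
Total differences (Hamming distance): 4

4


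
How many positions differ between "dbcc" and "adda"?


Comparing "dbcc" and "adda" position by position:
  Position 0: 'd' vs 'a' => DIFFER
  Position 1: 'b' vs 'd' => DIFFER
  Position 2: 'c' vs 'd' => DIFFER
  Position 3: 'c' vs 'a' => DIFFER
Positions that differ: 4

4


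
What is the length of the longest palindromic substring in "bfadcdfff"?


Input: "bfadcdfff"
Checking substrings for palindromes:
  [3:6] "dcd" (len 3) => palindrome
  [6:9] "fff" (len 3) => palindrome
  [6:8] "ff" (len 2) => palindrome
  [7:9] "ff" (len 2) => palindrome
Longest palindromic substring: "dcd" with length 3

3


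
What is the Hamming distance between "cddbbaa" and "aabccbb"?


Comparing "cddbbaa" and "aabccbb" position by position:
  Position 0: 'c' vs 'a' => differ
  Position 1: 'd' vs 'a' => differ
  Position 2: 'd' vs 'b' => differ
  Position 3: 'b' vs 'c' => differ
  Position 4: 'b' vs 'c' => differ
  Position 5: 'a' vs 'b' => differ
  Position 6: 'a' vs 'b' => differ
Total differences (Hamming distance): 7

7


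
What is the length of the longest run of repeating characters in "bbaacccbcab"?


Input: "bbaacccbcab"
Scanning for longest run:
  Position 1 ('b'): continues run of 'b', length=2
  Position 2 ('a'): new char, reset run to 1
  Position 3 ('a'): continues run of 'a', length=2
  Position 4 ('c'): new char, reset run to 1
  Position 5 ('c'): continues run of 'c', length=2
  Position 6 ('c'): continues run of 'c', length=3
  Position 7 ('b'): new char, reset run to 1
  Position 8 ('c'): new char, reset run to 1
  Position 9 ('a'): new char, reset run to 1
  Position 10 ('b'): new char, reset run to 1
Longest run: 'c' with length 3

3


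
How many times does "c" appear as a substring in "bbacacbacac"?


Searching for "c" in "bbacacbacac"
Scanning each position:
  Position 0: "b" => no
  Position 1: "b" => no
  Position 2: "a" => no
  Position 3: "c" => MATCH
  Position 4: "a" => no
  Position 5: "c" => MATCH
  Position 6: "b" => no
  Position 7: "a" => no
  Position 8: "c" => MATCH
  Position 9: "a" => no
  Position 10: "c" => MATCH
Total occurrences: 4

4


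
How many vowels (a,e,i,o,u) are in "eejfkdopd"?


Input: eejfkdopd
Checking each character:
  'e' at position 0: vowel (running total: 1)
  'e' at position 1: vowel (running total: 2)
  'j' at position 2: consonant
  'f' at position 3: consonant
  'k' at position 4: consonant
  'd' at position 5: consonant
  'o' at position 6: vowel (running total: 3)
  'p' at position 7: consonant
  'd' at position 8: consonant
Total vowels: 3

3


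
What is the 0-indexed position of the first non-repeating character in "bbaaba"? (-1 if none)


Input: bbaaba
Character frequencies:
  'a': 3
  'b': 3
Scanning left to right for freq == 1:
  Position 0 ('b'): freq=3, skip
  Position 1 ('b'): freq=3, skip
  Position 2 ('a'): freq=3, skip
  Position 3 ('a'): freq=3, skip
  Position 4 ('b'): freq=3, skip
  Position 5 ('a'): freq=3, skip
  No unique character found => answer = -1

-1


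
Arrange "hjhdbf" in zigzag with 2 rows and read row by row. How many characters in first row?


Zigzag "hjhdbf" into 2 rows:
Placing characters:
  'h' => row 0
  'j' => row 1
  'h' => row 0
  'd' => row 1
  'b' => row 0
  'f' => row 1
Rows:
  Row 0: "hhb"
  Row 1: "jdf"
First row length: 3

3


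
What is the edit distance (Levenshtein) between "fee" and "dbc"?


Computing edit distance: "fee" -> "dbc"
DP table:
           d    b    c
      0    1    2    3
  f   1    1    2    3
  e   2    2    2    3
  e   3    3    3    3
Edit distance = dp[3][3] = 3

3


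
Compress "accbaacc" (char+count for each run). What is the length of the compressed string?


Input: accbaacc
Runs:
  'a' x 1 => "a1"
  'c' x 2 => "c2"
  'b' x 1 => "b1"
  'a' x 2 => "a2"
  'c' x 2 => "c2"
Compressed: "a1c2b1a2c2"
Compressed length: 10

10


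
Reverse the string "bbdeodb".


Input: bbdeodb
Reading characters right to left:
  Position 6: 'b'
  Position 5: 'd'
  Position 4: 'o'
  Position 3: 'e'
  Position 2: 'd'
  Position 1: 'b'
  Position 0: 'b'
Reversed: bdoedbb

bdoedbb


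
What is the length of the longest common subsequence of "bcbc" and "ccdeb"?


LCS of "bcbc" and "ccdeb"
DP table:
           c    c    d    e    b
      0    0    0    0    0    0
  b   0    0    0    0    0    1
  c   0    1    1    1    1    1
  b   0    1    1    1    1    2
  c   0    1    2    2    2    2
LCS length = dp[4][5] = 2

2


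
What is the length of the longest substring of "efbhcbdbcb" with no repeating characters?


Input: "efbhcbdbcb"
Sliding window (track last position of each char):
  Position 0 ('e'): window [0,0] length 1 -- new best
  Position 1 ('f'): window [0,1] length 2 -- new best
  Position 2 ('b'): window [0,2] length 3 -- new best
  Position 3 ('h'): window [0,3] length 4 -- new best
  Position 4 ('c'): window [0,4] length 5 -- new best
  Position 5 ('b'): repeat (last at 2), move window start to 3
  Position 5 ('b'): window [3,5] length 3
  Position 6 ('d'): window [3,6] length 4
  Position 7 ('b'): repeat (last at 5), move window start to 6
  Position 7 ('b'): window [6,7] length 2
  Position 8 ('c'): window [6,8] length 3
  Position 9 ('b'): repeat (last at 7), move window start to 8
  Position 9 ('b'): window [8,9] length 2
Longest substring with no repeats: "efbhc" with length 5

5


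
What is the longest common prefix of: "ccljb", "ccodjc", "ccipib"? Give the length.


Words: ccljb, ccodjc, ccipib
  Position 0: all 'c' => match
  Position 1: all 'c' => match
  Position 2: ('l', 'o', 'i') => mismatch, stop
LCP = "cc" (length 2)

2


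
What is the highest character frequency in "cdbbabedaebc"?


Input: cdbbabedaebc
Character counts:
  'a': 2
  'b': 4
  'c': 2
  'd': 2
  'e': 2
Maximum frequency: 4

4


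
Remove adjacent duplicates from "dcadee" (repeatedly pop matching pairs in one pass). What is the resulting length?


Input: dcadee
Stack-based adjacent duplicate removal:
  Read 'd': push. Stack: d
  Read 'c': push. Stack: dc
  Read 'a': push. Stack: dca
  Read 'd': push. Stack: dcad
  Read 'e': push. Stack: dcade
  Read 'e': matches stack top 'e' => pop. Stack: dcad
Final stack: "dcad" (length 4)

4


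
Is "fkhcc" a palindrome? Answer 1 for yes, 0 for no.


Input: fkhcc
Reversed: cchkf
  Compare pos 0 ('f') with pos 4 ('c'): MISMATCH
  Compare pos 1 ('k') with pos 3 ('c'): MISMATCH
Result: not a palindrome

0


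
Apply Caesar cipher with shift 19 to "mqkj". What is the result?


Caesar cipher: shift "mqkj" by 19
  'm' (pos 12) + 19 = pos 5 = 'f'
  'q' (pos 16) + 19 = pos 9 = 'j'
  'k' (pos 10) + 19 = pos 3 = 'd'
  'j' (pos 9) + 19 = pos 2 = 'c'
Result: fjdc

fjdc


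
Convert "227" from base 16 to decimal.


Input: "227" in base 16
Positional expansion:
  Digit '2' (value 2) x 16^2 = 512
  Digit '2' (value 2) x 16^1 = 32
  Digit '7' (value 7) x 16^0 = 7
Sum = 551

551


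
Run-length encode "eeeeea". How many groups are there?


Input: eeeeea
Scanning for consecutive runs:
  Group 1: 'e' x 5 (positions 0-4)
  Group 2: 'a' x 1 (positions 5-5)
Total groups: 2

2


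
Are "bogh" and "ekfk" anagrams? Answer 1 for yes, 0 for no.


Strings: "bogh", "ekfk"
Sorted first:  bgho
Sorted second: efkk
Differ at position 0: 'b' vs 'e' => not anagrams

0


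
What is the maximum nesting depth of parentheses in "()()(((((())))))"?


Input: "()()(((((())))))"
Tracking depth:
  Position 0 '(': depth becomes 1
  Position 1 ')': depth becomes 0
  Position 2 '(': depth becomes 1
  Position 3 ')': depth becomes 0
  Position 4 '(': depth becomes 1
  Position 5 '(': depth becomes 2
  Position 6 '(': depth becomes 3
  Position 7 '(': depth becomes 4
  Position 8 '(': depth becomes 5
  Position 9 '(': depth becomes 6
  Position 10 ')': depth becomes 5
  Position 11 ')': depth becomes 4
  Position 12 ')': depth becomes 3
  Position 13 ')': depth becomes 2
  Position 14 ')': depth becomes 1
  Position 15 ')': depth becomes 0
Maximum depth reached: 6

6


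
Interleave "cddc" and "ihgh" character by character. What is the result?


Interleaving "cddc" and "ihgh":
  Position 0: 'c' from first, 'i' from second => "ci"
  Position 1: 'd' from first, 'h' from second => "dh"
  Position 2: 'd' from first, 'g' from second => "dg"
  Position 3: 'c' from first, 'h' from second => "ch"
Result: cidhdgch

cidhdgch


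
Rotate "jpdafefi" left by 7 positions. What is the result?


Input: "jpdafefi", rotate left by 7
First 7 characters: "jpdafef"
Remaining characters: "i"
Concatenate remaining + first: "i" + "jpdafef" = "ijpdafef"

ijpdafef


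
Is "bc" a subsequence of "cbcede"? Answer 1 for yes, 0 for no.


Check if "bc" is a subsequence of "cbcede"
Greedy scan:
  Position 0 ('c'): no match needed
  Position 1 ('b'): matches sub[0] = 'b'
  Position 2 ('c'): matches sub[1] = 'c'
  Position 3 ('e'): no match needed
  Position 4 ('d'): no match needed
  Position 5 ('e'): no match needed
All 2 characters matched => is a subsequence

1


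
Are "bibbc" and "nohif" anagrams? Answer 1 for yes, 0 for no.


Strings: "bibbc", "nohif"
Sorted first:  bbbci
Sorted second: fhino
Differ at position 0: 'b' vs 'f' => not anagrams

0


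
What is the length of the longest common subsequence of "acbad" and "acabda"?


LCS of "acbad" and "acabda"
DP table:
           a    c    a    b    d    a
      0    0    0    0    0    0    0
  a   0    1    1    1    1    1    1
  c   0    1    2    2    2    2    2
  b   0    1    2    2    3    3    3
  a   0    1    2    3    3    3    4
  d   0    1    2    3    3    4    4
LCS length = dp[5][6] = 4

4


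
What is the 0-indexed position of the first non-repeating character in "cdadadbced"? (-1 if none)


Input: cdadadbced
Character frequencies:
  'a': 2
  'b': 1
  'c': 2
  'd': 4
  'e': 1
Scanning left to right for freq == 1:
  Position 0 ('c'): freq=2, skip
  Position 1 ('d'): freq=4, skip
  Position 2 ('a'): freq=2, skip
  Position 3 ('d'): freq=4, skip
  Position 4 ('a'): freq=2, skip
  Position 5 ('d'): freq=4, skip
  Position 6 ('b'): unique! => answer = 6

6


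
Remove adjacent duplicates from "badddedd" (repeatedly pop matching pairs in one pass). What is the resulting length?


Input: badddedd
Stack-based adjacent duplicate removal:
  Read 'b': push. Stack: b
  Read 'a': push. Stack: ba
  Read 'd': push. Stack: bad
  Read 'd': matches stack top 'd' => pop. Stack: ba
  Read 'd': push. Stack: bad
  Read 'e': push. Stack: bade
  Read 'd': push. Stack: baded
  Read 'd': matches stack top 'd' => pop. Stack: bade
Final stack: "bade" (length 4)

4


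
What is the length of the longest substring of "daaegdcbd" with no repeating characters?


Input: "daaegdcbd"
Sliding window (track last position of each char):
  Position 0 ('d'): window [0,0] length 1 -- new best
  Position 1 ('a'): window [0,1] length 2 -- new best
  Position 2 ('a'): repeat (last at 1), move window start to 2
  Position 2 ('a'): window [2,2] length 1
  Position 3 ('e'): window [2,3] length 2
  Position 4 ('g'): window [2,4] length 3 -- new best
  Position 5 ('d'): window [2,5] length 4 -- new best
  Position 6 ('c'): window [2,6] length 5 -- new best
  Position 7 ('b'): window [2,7] length 6 -- new best
  Position 8 ('d'): repeat (last at 5), move window start to 6
  Position 8 ('d'): window [6,8] length 3
Longest substring with no repeats: "aegdcb" with length 6

6


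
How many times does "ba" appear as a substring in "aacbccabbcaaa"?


Searching for "ba" in "aacbccabbcaaa"
Scanning each position:
  Position 0: "aa" => no
  Position 1: "ac" => no
  Position 2: "cb" => no
  Position 3: "bc" => no
  Position 4: "cc" => no
  Position 5: "ca" => no
  Position 6: "ab" => no
  Position 7: "bb" => no
  Position 8: "bc" => no
  Position 9: "ca" => no
  Position 10: "aa" => no
  Position 11: "aa" => no
Total occurrences: 0

0


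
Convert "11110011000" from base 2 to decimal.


Input: "11110011000" in base 2
Positional expansion:
  Digit '1' (value 1) x 2^10 = 1024
  Digit '1' (value 1) x 2^9 = 512
  Digit '1' (value 1) x 2^8 = 256
  Digit '1' (value 1) x 2^7 = 128
  Digit '0' (value 0) x 2^6 = 0
  Digit '0' (value 0) x 2^5 = 0
  Digit '1' (value 1) x 2^4 = 16
  Digit '1' (value 1) x 2^3 = 8
  Digit '0' (value 0) x 2^2 = 0
  Digit '0' (value 0) x 2^1 = 0
  Digit '0' (value 0) x 2^0 = 0
Sum = 1944

1944


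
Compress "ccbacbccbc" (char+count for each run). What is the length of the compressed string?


Input: ccbacbccbc
Runs:
  'c' x 2 => "c2"
  'b' x 1 => "b1"
  'a' x 1 => "a1"
  'c' x 1 => "c1"
  'b' x 1 => "b1"
  'c' x 2 => "c2"
  'b' x 1 => "b1"
  'c' x 1 => "c1"
Compressed: "c2b1a1c1b1c2b1c1"
Compressed length: 16

16


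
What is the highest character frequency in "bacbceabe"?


Input: bacbceabe
Character counts:
  'a': 2
  'b': 3
  'c': 2
  'e': 2
Maximum frequency: 3

3


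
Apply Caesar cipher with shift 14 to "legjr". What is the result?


Caesar cipher: shift "legjr" by 14
  'l' (pos 11) + 14 = pos 25 = 'z'
  'e' (pos 4) + 14 = pos 18 = 's'
  'g' (pos 6) + 14 = pos 20 = 'u'
  'j' (pos 9) + 14 = pos 23 = 'x'
  'r' (pos 17) + 14 = pos 5 = 'f'
Result: zsuxf

zsuxf


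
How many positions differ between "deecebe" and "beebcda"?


Comparing "deecebe" and "beebcda" position by position:
  Position 0: 'd' vs 'b' => DIFFER
  Position 1: 'e' vs 'e' => same
  Position 2: 'e' vs 'e' => same
  Position 3: 'c' vs 'b' => DIFFER
  Position 4: 'e' vs 'c' => DIFFER
  Position 5: 'b' vs 'd' => DIFFER
  Position 6: 'e' vs 'a' => DIFFER
Positions that differ: 5

5


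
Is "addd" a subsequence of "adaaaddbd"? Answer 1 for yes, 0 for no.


Check if "addd" is a subsequence of "adaaaddbd"
Greedy scan:
  Position 0 ('a'): matches sub[0] = 'a'
  Position 1 ('d'): matches sub[1] = 'd'
  Position 2 ('a'): no match needed
  Position 3 ('a'): no match needed
  Position 4 ('a'): no match needed
  Position 5 ('d'): matches sub[2] = 'd'
  Position 6 ('d'): matches sub[3] = 'd'
  Position 7 ('b'): no match needed
  Position 8 ('d'): no match needed
All 4 characters matched => is a subsequence

1


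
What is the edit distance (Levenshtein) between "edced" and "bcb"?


Computing edit distance: "edced" -> "bcb"
DP table:
           b    c    b
      0    1    2    3
  e   1    1    2    3
  d   2    2    2    3
  c   3    3    2    3
  e   4    4    3    3
  d   5    5    4    4
Edit distance = dp[5][3] = 4

4


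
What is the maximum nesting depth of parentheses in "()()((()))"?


Input: "()()((()))"
Tracking depth:
  Position 0 '(': depth becomes 1
  Position 1 ')': depth becomes 0
  Position 2 '(': depth becomes 1
  Position 3 ')': depth becomes 0
  Position 4 '(': depth becomes 1
  Position 5 '(': depth becomes 2
  Position 6 '(': depth becomes 3
  Position 7 ')': depth becomes 2
  Position 8 ')': depth becomes 1
  Position 9 ')': depth becomes 0
Maximum depth reached: 3

3


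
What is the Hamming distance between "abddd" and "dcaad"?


Comparing "abddd" and "dcaad" position by position:
  Position 0: 'a' vs 'd' => differ
  Position 1: 'b' vs 'c' => differ
  Position 2: 'd' vs 'a' => differ
  Position 3: 'd' vs 'a' => differ
  Position 4: 'd' vs 'd' => same
Total differences (Hamming distance): 4

4


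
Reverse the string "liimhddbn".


Input: liimhddbn
Reading characters right to left:
  Position 8: 'n'
  Position 7: 'b'
  Position 6: 'd'
  Position 5: 'd'
  Position 4: 'h'
  Position 3: 'm'
  Position 2: 'i'
  Position 1: 'i'
  Position 0: 'l'
Reversed: nbddhmiil

nbddhmiil


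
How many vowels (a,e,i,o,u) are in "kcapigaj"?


Input: kcapigaj
Checking each character:
  'k' at position 0: consonant
  'c' at position 1: consonant
  'a' at position 2: vowel (running total: 1)
  'p' at position 3: consonant
  'i' at position 4: vowel (running total: 2)
  'g' at position 5: consonant
  'a' at position 6: vowel (running total: 3)
  'j' at position 7: consonant
Total vowels: 3

3


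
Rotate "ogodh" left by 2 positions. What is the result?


Input: "ogodh", rotate left by 2
First 2 characters: "og"
Remaining characters: "odh"
Concatenate remaining + first: "odh" + "og" = "odhog"

odhog


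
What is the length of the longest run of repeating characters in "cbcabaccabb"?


Input: "cbcabaccabb"
Scanning for longest run:
  Position 1 ('b'): new char, reset run to 1
  Position 2 ('c'): new char, reset run to 1
  Position 3 ('a'): new char, reset run to 1
  Position 4 ('b'): new char, reset run to 1
  Position 5 ('a'): new char, reset run to 1
  Position 6 ('c'): new char, reset run to 1
  Position 7 ('c'): continues run of 'c', length=2
  Position 8 ('a'): new char, reset run to 1
  Position 9 ('b'): new char, reset run to 1
  Position 10 ('b'): continues run of 'b', length=2
Longest run: 'c' with length 2

2


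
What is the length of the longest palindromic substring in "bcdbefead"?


Input: "bcdbefead"
Checking substrings for palindromes:
  [4:7] "efe" (len 3) => palindrome
Longest palindromic substring: "efe" with length 3

3


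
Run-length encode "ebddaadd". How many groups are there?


Input: ebddaadd
Scanning for consecutive runs:
  Group 1: 'e' x 1 (positions 0-0)
  Group 2: 'b' x 1 (positions 1-1)
  Group 3: 'd' x 2 (positions 2-3)
  Group 4: 'a' x 2 (positions 4-5)
  Group 5: 'd' x 2 (positions 6-7)
Total groups: 5

5


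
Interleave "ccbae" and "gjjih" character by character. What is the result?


Interleaving "ccbae" and "gjjih":
  Position 0: 'c' from first, 'g' from second => "cg"
  Position 1: 'c' from first, 'j' from second => "cj"
  Position 2: 'b' from first, 'j' from second => "bj"
  Position 3: 'a' from first, 'i' from second => "ai"
  Position 4: 'e' from first, 'h' from second => "eh"
Result: cgcjbjaieh

cgcjbjaieh


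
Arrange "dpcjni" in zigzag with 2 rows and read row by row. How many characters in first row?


Zigzag "dpcjni" into 2 rows:
Placing characters:
  'd' => row 0
  'p' => row 1
  'c' => row 0
  'j' => row 1
  'n' => row 0
  'i' => row 1
Rows:
  Row 0: "dcn"
  Row 1: "pji"
First row length: 3

3


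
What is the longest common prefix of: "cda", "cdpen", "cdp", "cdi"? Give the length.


Words: cda, cdpen, cdp, cdi
  Position 0: all 'c' => match
  Position 1: all 'd' => match
  Position 2: ('a', 'p', 'p', 'i') => mismatch, stop
LCP = "cd" (length 2)

2


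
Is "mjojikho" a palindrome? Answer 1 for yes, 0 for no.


Input: mjojikho
Reversed: ohkijojm
  Compare pos 0 ('m') with pos 7 ('o'): MISMATCH
  Compare pos 1 ('j') with pos 6 ('h'): MISMATCH
  Compare pos 2 ('o') with pos 5 ('k'): MISMATCH
  Compare pos 3 ('j') with pos 4 ('i'): MISMATCH
Result: not a palindrome

0


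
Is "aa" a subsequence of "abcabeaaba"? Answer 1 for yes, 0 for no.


Check if "aa" is a subsequence of "abcabeaaba"
Greedy scan:
  Position 0 ('a'): matches sub[0] = 'a'
  Position 1 ('b'): no match needed
  Position 2 ('c'): no match needed
  Position 3 ('a'): matches sub[1] = 'a'
  Position 4 ('b'): no match needed
  Position 5 ('e'): no match needed
  Position 6 ('a'): no match needed
  Position 7 ('a'): no match needed
  Position 8 ('b'): no match needed
  Position 9 ('a'): no match needed
All 2 characters matched => is a subsequence

1


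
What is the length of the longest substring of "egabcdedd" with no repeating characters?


Input: "egabcdedd"
Sliding window (track last position of each char):
  Position 0 ('e'): window [0,0] length 1 -- new best
  Position 1 ('g'): window [0,1] length 2 -- new best
  Position 2 ('a'): window [0,2] length 3 -- new best
  Position 3 ('b'): window [0,3] length 4 -- new best
  Position 4 ('c'): window [0,4] length 5 -- new best
  Position 5 ('d'): window [0,5] length 6 -- new best
  Position 6 ('e'): repeat (last at 0), move window start to 1
  Position 6 ('e'): window [1,6] length 6
  Position 7 ('d'): repeat (last at 5), move window start to 6
  Position 7 ('d'): window [6,7] length 2
  Position 8 ('d'): repeat (last at 7), move window start to 8
  Position 8 ('d'): window [8,8] length 1
Longest substring with no repeats: "egabcd" with length 6

6


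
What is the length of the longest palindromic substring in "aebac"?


Input: "aebac"
Checking substrings for palindromes:
  No multi-char palindromic substrings found
Longest palindromic substring: "a" with length 1

1
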